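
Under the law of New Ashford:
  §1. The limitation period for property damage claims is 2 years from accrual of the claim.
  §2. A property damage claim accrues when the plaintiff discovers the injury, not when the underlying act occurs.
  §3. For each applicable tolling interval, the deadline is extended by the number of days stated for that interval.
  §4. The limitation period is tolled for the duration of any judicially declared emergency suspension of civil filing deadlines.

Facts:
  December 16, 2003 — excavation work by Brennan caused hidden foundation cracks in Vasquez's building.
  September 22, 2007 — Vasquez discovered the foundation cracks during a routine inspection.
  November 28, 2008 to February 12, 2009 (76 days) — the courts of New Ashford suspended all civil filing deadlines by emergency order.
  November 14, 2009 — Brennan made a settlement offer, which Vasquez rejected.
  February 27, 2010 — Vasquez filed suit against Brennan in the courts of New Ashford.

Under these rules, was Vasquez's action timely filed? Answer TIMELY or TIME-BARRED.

TIME-BARRED

The claim did not accrue until Vasquez discovered the injury on September 22, 2007; the December 16, 2003 act date does not start the clock under the stated rule.
The untolled deadline — 2 years after September 22, 2007 — is September 22, 2009.
The period was tolled for 76 days by the emergency suspension of filing deadlines (November 28, 2008 to February 12, 2009), pushing the deadline to December 7, 2009.
Nothing else in the chronology tolls or restarts the period.
Filing on February 27, 2010 missed the December 7, 2009 deadline — the action is time-barred.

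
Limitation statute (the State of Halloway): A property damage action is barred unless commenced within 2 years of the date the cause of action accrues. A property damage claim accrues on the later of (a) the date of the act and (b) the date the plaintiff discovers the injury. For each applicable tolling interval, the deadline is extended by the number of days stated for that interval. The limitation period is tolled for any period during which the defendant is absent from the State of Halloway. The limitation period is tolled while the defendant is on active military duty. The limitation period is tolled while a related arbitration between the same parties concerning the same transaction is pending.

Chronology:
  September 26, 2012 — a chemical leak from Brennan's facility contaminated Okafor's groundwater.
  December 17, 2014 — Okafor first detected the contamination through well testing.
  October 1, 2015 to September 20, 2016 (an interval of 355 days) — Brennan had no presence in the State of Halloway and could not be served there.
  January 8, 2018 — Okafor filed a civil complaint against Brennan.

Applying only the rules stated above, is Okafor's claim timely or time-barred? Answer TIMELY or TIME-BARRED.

Because discovery on December 17, 2014 post-dates the September 26, 2012 act, accrual under the later-of rule falls on December 17, 2014.
Adding the 2 years base period to December 17, 2014 gives a deadline of December 17, 2016, before any tolling.
The period was tolled for 355 days by the defendant's absence from the jurisdiction (October 1, 2015 to September 20, 2016), pushing the deadline to December 7, 2017.
The January 8, 2018 filing falls after the December 7, 2017 deadline; the claim is time-barred.

TIME-BARRED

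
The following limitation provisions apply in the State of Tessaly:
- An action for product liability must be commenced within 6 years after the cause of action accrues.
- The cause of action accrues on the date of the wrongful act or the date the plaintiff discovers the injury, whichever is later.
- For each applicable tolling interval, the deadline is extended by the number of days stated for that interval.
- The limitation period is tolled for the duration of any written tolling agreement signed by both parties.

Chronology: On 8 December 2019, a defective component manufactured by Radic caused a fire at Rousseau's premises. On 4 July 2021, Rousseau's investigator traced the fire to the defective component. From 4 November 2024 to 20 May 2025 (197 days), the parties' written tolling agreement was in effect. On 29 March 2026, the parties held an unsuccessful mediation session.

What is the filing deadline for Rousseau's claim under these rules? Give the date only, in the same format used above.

Taking the later of the act (8 December 2019) and discovery (4 July 2021), the claim accrued on 4 July 2021.
The untolled deadline — 6 years after 4 July 2021 — is 4 July 2027.
The period was tolled for 197 days by the written tolling agreement (4 November 2024 to 20 May 2025), pushing the deadline to 17 January 2028.
Nothing else in the chronology tolls or restarts the period.

17 January 2028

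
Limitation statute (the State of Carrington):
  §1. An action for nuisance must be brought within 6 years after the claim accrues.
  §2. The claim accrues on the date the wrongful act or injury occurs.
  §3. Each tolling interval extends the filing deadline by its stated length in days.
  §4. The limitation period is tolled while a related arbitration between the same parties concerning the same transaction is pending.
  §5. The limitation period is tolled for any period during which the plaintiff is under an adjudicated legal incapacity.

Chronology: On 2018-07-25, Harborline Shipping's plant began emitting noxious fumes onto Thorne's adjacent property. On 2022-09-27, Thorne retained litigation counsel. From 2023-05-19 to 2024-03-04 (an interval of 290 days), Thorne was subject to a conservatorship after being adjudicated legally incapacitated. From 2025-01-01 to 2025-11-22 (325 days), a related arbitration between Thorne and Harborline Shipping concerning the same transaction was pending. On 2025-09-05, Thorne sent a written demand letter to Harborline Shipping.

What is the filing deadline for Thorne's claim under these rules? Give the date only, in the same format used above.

The limitation period began to run on 2018-07-25.
The untolled deadline — 6 years after 2018-07-25 — is 2024-07-25.
The period was tolled for 290 days by the plaintiff's legal incapacity (2023-05-19 to 2024-03-04), pushing the deadline to 2025-05-11.
The period was tolled for 325 days by the pending related arbitration (2025-01-01 to 2025-11-22), pushing the deadline to 2026-04-01.
None of the other events listed affects the running of the period under the stated rules.

2026-04-01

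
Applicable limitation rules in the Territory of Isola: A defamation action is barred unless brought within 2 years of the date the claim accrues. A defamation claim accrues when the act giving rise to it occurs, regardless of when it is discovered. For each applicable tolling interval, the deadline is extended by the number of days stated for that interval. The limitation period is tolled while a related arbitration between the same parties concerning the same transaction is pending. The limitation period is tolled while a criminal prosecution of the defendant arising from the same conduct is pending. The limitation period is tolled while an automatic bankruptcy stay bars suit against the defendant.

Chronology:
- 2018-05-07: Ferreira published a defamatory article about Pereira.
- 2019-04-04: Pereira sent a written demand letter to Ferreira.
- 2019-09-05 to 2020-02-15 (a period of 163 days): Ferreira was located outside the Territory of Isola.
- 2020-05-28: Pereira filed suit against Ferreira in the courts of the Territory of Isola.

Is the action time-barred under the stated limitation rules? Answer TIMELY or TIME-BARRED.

TIME-BARRED

The limitation period began to run on 2018-05-07.
2 years from 2018-05-07 is 2020-05-07.
Although the defendant's absence ran from 2019-09-05 to 2020-02-15, the stated rules do not make that a tolling event, so it is disregarded.
The other events in the timeline have no effect on the limitation period under the stated rules.
Filing on 2020-05-28 missed the 2020-05-07 deadline — the action is time-barred.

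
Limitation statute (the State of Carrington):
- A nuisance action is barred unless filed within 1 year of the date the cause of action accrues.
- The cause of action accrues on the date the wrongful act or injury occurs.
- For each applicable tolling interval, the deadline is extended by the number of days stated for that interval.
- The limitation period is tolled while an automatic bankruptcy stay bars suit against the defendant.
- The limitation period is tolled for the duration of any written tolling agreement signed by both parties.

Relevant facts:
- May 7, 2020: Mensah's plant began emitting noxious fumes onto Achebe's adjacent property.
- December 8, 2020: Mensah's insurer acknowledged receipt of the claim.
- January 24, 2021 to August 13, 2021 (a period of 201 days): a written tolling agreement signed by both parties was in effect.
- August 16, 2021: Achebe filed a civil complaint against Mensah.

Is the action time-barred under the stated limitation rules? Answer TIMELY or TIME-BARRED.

The cause of action accrued on May 7, 2020, the date of the act.
Adding the 1 year base period to May 7, 2020 gives a deadline of May 7, 2021, before any tolling.
Because the written tolling agreement ran from January 24, 2021 to August 13, 2021, the deadline is extended by 201 days to November 24, 2021.
None of the other events listed affects the running of the period under the stated rules.
The August 16, 2021 filing precedes the November 24, 2021 deadline; the claim is timely.

TIMELY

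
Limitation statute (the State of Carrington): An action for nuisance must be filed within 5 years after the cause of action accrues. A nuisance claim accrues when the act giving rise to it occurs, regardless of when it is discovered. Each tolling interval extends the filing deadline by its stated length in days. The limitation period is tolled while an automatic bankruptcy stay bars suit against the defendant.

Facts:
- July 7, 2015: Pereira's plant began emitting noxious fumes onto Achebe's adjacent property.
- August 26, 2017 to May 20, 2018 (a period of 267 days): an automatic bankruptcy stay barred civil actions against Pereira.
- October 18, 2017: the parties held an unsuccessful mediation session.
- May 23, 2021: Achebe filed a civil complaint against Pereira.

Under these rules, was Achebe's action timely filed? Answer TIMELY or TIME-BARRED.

TIME-BARRED

The limitation period began to run on July 7, 2015.
The untolled deadline — 5 years after July 7, 2015 — is July 7, 2020.
The period was tolled for 267 days by the automatic bankruptcy stay (August 26, 2017 to May 20, 2018), pushing the deadline to March 31, 2021.
None of the other events listed affects the running of the period under the stated rules.
Achebe filed on May 23, 2021, after the March 31, 2021 deadline, so the action is time-barred.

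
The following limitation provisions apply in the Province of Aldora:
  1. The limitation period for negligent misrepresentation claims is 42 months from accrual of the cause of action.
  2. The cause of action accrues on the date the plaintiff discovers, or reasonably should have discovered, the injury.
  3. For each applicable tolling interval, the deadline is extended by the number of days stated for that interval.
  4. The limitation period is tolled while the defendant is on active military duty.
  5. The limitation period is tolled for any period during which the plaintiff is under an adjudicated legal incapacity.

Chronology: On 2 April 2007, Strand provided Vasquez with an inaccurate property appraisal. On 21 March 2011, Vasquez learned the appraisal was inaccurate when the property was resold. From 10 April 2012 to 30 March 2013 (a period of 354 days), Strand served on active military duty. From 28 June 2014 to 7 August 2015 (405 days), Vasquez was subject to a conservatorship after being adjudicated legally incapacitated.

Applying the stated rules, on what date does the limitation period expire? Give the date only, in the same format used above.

19 October 2016

The claim did not accrue until Vasquez discovered the injury on 21 March 2011; the 2 April 2007 act date does not start the clock under the stated rule.
The untolled deadline — 42 months after 21 March 2011 — is 21 September 2014.
The period was tolled for 354 days by the defendant's active military service (10 April 2012 to 30 March 2013), pushing the deadline to 10 September 2015.
Because the plaintiff's legal incapacity ran from 28 June 2014 to 7 August 2015, the deadline is extended by 405 days to 19 October 2016.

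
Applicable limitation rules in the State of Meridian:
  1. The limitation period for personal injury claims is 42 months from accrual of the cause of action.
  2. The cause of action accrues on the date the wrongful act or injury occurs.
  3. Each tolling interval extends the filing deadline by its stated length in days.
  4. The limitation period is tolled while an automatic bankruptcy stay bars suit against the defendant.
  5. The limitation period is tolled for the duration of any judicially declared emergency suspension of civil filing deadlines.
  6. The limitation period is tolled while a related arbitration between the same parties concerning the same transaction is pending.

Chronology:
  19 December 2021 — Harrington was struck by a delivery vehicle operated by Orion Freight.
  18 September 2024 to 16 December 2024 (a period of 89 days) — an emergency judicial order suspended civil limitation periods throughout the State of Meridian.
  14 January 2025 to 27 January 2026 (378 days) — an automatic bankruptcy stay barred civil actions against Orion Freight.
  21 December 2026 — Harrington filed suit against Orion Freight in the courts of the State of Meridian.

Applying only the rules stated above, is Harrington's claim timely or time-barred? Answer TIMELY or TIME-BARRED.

TIME-BARRED

The limitation period began to run on 19 December 2021.
Adding the 42 months base period to 19 December 2021 gives a deadline of 19 June 2025, before any tolling.
The emergency suspension of filing deadlines from 18 September 2024 to 16 December 2024 tolled the period for 89 days, extending the deadline to 16 September 2025.
The automatic bankruptcy stay from 14 January 2025 to 27 January 2026 tolled the period for 378 days, extending the deadline to 29 September 2026.
Filing on 21 December 2026 missed the 29 September 2026 deadline — the action is time-barred.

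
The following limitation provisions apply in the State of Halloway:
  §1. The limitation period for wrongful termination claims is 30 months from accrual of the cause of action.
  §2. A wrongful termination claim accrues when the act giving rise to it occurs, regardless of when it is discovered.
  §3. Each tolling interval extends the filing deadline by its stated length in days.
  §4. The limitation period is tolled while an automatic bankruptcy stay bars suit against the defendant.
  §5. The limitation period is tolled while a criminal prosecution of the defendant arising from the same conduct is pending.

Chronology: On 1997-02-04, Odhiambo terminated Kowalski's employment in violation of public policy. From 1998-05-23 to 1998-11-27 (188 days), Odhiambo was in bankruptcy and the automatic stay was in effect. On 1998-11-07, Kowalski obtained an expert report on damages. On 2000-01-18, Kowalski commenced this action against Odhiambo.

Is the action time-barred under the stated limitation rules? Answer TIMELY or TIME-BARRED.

TIMELY

The claim accrued on 1997-02-04, when the wrongful act occurred.
30 months from 1997-02-04 is 1999-08-04.
Because the automatic bankruptcy stay ran from 1998-05-23 to 1998-11-27, the deadline is extended by 188 days to 2000-02-08.
None of the other events listed affects the running of the period under the stated rules.
The 2000-01-18 filing precedes the 2000-02-08 deadline; the claim is timely.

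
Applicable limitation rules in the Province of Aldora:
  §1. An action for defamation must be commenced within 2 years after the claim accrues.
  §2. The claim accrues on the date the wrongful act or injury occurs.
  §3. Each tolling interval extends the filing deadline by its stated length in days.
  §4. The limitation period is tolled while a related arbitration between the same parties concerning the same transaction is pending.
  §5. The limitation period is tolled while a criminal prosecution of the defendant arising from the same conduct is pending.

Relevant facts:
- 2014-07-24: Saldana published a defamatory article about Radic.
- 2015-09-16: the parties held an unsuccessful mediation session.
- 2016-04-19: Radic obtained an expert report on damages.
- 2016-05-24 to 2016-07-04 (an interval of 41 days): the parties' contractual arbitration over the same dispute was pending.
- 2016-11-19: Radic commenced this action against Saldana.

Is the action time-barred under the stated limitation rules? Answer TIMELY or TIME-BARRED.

TIME-BARRED

The claim accrued on 2014-07-24, the date of the act.
The untolled deadline — 2 years after 2014-07-24 — is 2016-07-24.
The period was tolled for 41 days by the pending related arbitration (2016-05-24 to 2016-07-04), pushing the deadline to 2016-09-03.
Nothing else in the chronology tolls or restarts the period.
The 2016-11-19 filing falls after the 2016-09-03 deadline; the claim is time-barred.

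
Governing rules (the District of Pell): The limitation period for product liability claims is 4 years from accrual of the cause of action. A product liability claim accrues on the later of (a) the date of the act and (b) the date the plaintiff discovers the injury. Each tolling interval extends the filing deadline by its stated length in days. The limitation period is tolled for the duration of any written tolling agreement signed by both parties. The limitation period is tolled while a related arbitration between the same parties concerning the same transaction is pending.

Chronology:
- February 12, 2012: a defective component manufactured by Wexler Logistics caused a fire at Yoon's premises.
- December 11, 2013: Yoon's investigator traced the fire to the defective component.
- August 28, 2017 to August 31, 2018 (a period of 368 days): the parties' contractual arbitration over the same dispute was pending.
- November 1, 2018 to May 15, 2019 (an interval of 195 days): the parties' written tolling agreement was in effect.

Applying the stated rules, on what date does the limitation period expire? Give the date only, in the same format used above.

June 27, 2019

Because discovery on December 11, 2013 post-dates the February 12, 2012 act, accrual under the later-of rule falls on December 11, 2013.
4 years from December 11, 2013 is December 11, 2017.
The period was tolled for 368 days by the pending related arbitration (August 28, 2017 to August 31, 2018), pushing the deadline to December 14, 2018.
The written tolling agreement from November 1, 2018 to May 15, 2019 tolled the period for 195 days, extending the deadline to June 27, 2019.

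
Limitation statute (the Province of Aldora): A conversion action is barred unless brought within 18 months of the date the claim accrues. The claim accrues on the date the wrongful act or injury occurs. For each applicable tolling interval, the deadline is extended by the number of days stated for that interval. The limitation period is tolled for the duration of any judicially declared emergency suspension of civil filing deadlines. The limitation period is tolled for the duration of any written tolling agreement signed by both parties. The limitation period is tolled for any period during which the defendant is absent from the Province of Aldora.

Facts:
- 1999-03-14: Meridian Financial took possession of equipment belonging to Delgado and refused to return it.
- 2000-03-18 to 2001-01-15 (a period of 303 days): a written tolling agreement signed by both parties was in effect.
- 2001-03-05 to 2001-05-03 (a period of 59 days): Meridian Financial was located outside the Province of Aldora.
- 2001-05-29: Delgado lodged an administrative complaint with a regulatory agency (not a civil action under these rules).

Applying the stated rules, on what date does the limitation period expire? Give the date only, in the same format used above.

2001-09-11

The limitation period began to run on 1999-03-14.
The untolled deadline — 18 months after 1999-03-14 — is 2000-09-14.
The written tolling agreement from 2000-03-18 to 2001-01-15 tolled the period for 303 days, extending the deadline to 2001-07-14.
The period was tolled for 59 days by the defendant's absence from the jurisdiction (2001-03-05 to 2001-05-03), pushing the deadline to 2001-09-11.
Nothing else in the chronology tolls or restarts the period.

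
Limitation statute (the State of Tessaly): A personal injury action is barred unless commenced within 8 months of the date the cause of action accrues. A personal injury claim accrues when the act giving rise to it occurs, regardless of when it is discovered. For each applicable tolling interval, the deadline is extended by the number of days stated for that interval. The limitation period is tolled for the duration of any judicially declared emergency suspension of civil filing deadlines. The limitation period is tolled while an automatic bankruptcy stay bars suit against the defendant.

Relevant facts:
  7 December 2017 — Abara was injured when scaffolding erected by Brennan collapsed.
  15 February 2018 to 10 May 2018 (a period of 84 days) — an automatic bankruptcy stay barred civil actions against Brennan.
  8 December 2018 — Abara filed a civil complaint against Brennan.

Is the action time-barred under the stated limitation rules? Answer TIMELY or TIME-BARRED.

The claim accrued on 7 December 2017, when the wrongful act occurred.
Adding the 8 months base period to 7 December 2017 gives a deadline of 7 August 2018, before any tolling.
The period was tolled for 84 days by the automatic bankruptcy stay (15 February 2018 to 10 May 2018), pushing the deadline to 30 October 2018.
Filing on 8 December 2018 missed the 30 October 2018 deadline — the action is time-barred.

TIME-BARRED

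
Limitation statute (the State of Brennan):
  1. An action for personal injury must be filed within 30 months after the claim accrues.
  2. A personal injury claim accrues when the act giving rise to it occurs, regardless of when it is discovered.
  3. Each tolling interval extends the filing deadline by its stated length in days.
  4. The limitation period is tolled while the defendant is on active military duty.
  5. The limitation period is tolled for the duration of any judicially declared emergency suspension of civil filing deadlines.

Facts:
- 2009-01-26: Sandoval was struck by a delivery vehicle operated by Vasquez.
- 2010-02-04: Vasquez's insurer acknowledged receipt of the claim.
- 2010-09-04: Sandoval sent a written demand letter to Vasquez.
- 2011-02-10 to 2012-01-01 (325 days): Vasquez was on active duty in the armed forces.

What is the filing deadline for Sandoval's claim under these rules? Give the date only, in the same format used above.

The limitation period began to run on 2009-01-26.
Adding the 30 months base period to 2009-01-26 gives a deadline of 2011-07-26, before any tolling.
The period was tolled for 325 days by the defendant's active military service (2011-02-10 to 2012-01-01), pushing the deadline to 2012-06-15.
None of the other events listed affects the running of the period under the stated rules.

2012-06-15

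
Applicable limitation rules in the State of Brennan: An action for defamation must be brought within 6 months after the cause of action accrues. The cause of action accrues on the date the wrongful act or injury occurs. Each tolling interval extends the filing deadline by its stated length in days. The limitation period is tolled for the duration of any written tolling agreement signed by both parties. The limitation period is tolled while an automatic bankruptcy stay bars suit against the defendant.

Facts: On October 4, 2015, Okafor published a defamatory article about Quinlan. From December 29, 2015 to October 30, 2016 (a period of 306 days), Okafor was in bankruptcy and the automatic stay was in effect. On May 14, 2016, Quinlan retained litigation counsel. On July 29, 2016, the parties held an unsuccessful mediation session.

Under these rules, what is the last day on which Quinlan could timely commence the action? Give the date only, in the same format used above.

The limitation period began to run on October 4, 2015.
The untolled deadline — 6 months after October 4, 2015 — is April 4, 2016.
The period was tolled for 306 days by the automatic bankruptcy stay (December 29, 2015 to October 30, 2016), pushing the deadline to February 4, 2017.
The other events in the timeline have no effect on the limitation period under the stated rules.

February 4, 2017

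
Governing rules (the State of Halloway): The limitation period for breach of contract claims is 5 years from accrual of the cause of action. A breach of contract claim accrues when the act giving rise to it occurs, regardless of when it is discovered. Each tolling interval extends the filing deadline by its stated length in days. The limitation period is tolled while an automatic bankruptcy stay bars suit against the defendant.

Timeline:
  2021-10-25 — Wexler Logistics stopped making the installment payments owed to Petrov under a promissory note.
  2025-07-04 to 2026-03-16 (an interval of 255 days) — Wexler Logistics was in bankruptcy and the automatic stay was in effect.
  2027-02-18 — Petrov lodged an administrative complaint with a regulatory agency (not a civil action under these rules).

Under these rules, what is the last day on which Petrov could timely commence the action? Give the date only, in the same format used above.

The cause of action accrued on 2021-10-25, the date of the act.
Adding the 5 years base period to 2021-10-25 gives a deadline of 2026-10-25, before any tolling.
The period was tolled for 255 days by the automatic bankruptcy stay (2025-07-04 to 2026-03-16), pushing the deadline to 2027-07-07.
None of the other events listed affects the running of the period under the stated rules.

2027-07-07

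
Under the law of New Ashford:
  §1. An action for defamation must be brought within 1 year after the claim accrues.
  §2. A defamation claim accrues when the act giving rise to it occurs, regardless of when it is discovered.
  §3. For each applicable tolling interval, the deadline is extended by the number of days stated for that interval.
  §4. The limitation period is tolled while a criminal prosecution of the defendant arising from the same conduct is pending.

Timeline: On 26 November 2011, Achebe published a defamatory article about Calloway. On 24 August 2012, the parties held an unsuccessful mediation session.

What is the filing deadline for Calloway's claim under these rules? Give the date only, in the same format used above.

The limitation period began to run on 26 November 2011.
The untolled deadline — 1 year after 26 November 2011 — is 26 November 2012.
The other events in the timeline have no effect on the limitation period under the stated rules.

26 November 2012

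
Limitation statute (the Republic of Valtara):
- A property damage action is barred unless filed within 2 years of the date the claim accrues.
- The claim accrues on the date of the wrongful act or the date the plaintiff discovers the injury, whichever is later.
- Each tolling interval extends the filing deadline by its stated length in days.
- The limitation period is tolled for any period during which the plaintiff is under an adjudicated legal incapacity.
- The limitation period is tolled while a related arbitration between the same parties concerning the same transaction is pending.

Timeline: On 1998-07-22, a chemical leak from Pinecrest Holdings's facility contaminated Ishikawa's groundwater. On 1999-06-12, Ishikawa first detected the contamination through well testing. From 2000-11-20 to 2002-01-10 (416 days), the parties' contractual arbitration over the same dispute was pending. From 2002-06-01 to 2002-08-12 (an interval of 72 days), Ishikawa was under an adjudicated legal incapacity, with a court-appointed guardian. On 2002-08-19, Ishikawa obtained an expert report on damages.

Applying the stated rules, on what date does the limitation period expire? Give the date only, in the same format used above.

2002-10-13

The claim accrued on 1999-06-12 — the later of the 1998-07-22 act and the 1999-06-12 discovery.
Adding the 2 years base period to 1999-06-12 gives a deadline of 2001-06-12, before any tolling.
Because the pending related arbitration ran from 2000-11-20 to 2002-01-10, the deadline is extended by 416 days to 2002-08-02.
The plaintiff's legal incapacity from 2002-06-01 to 2002-08-12 tolled the period for 72 days, extending the deadline to 2002-10-13.
Nothing else in the chronology tolls or restarts the period.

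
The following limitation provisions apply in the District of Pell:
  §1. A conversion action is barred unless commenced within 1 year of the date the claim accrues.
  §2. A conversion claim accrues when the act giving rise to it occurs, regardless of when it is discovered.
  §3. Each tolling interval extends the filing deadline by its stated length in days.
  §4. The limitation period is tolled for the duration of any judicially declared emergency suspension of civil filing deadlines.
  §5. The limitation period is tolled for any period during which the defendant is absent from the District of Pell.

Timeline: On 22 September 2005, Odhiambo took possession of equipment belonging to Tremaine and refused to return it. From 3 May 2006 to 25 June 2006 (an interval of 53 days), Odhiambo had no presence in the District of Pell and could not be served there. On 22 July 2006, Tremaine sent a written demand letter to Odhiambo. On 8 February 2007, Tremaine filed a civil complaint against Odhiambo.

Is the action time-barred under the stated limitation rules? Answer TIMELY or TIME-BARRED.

TIME-BARRED

The claim accrued on 22 September 2005, the date of the act.
Adding the 1 year base period to 22 September 2005 gives a deadline of 22 September 2006, before any tolling.
The period was tolled for 53 days by the defendant's absence from the jurisdiction (3 May 2006 to 25 June 2006), pushing the deadline to 14 November 2006.
None of the other events listed affects the running of the period under the stated rules.
Filing on 8 February 2007 missed the 14 November 2006 deadline — the action is time-barred.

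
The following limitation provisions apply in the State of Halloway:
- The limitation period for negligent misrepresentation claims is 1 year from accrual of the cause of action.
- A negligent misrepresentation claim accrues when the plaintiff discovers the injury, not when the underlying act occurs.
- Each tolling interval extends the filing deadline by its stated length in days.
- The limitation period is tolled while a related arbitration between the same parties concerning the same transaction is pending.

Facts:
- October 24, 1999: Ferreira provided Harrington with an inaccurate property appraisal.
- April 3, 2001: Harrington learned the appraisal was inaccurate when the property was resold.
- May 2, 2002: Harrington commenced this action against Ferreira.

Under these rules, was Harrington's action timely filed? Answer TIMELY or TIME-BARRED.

TIME-BARRED

Accrual is tied to discovery, so the period began on April 3, 2001 rather than on October 24, 1999 when the act occurred.
Adding the 1 year base period to April 3, 2001 gives a deadline of April 3, 2002, before any tolling.
Harrington filed on May 2, 2002, after the April 3, 2002 deadline, so the action is time-barred.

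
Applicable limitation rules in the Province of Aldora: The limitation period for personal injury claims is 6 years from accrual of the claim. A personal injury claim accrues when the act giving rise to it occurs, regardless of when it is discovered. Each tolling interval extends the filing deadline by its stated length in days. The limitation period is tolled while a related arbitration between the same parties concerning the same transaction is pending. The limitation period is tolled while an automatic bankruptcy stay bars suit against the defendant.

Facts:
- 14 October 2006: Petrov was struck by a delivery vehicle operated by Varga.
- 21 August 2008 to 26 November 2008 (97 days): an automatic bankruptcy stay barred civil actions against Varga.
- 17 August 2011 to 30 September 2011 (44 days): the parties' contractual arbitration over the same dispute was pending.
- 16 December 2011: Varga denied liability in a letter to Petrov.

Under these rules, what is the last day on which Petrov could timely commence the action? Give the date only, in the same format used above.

The claim accrued on 14 October 2006, the date of the act.
The untolled deadline — 6 years after 14 October 2006 — is 14 October 2012.
Because the automatic bankruptcy stay ran from 21 August 2008 to 26 November 2008, the deadline is extended by 97 days to 19 January 2013.
The period was tolled for 44 days by the pending related arbitration (17 August 2011 to 30 September 2011), pushing the deadline to 4 March 2013.
None of the other events listed affects the running of the period under the stated rules.

4 March 2013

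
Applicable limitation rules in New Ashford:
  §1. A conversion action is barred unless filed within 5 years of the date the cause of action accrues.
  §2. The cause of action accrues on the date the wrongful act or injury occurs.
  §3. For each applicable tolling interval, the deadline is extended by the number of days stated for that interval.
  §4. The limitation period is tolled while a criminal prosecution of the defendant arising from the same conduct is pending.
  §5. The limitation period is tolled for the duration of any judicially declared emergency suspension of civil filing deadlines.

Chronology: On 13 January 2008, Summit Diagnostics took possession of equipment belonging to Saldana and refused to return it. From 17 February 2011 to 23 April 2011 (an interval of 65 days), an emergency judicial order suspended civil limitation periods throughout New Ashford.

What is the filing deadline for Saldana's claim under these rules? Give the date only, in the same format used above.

19 March 2013

The limitation period began to run on 13 January 2008.
Adding the 5 years base period to 13 January 2008 gives a deadline of 13 January 2013, before any tolling.
The emergency suspension of filing deadlines from 17 February 2011 to 23 April 2011 tolled the period for 65 days, extending the deadline to 19 March 2013.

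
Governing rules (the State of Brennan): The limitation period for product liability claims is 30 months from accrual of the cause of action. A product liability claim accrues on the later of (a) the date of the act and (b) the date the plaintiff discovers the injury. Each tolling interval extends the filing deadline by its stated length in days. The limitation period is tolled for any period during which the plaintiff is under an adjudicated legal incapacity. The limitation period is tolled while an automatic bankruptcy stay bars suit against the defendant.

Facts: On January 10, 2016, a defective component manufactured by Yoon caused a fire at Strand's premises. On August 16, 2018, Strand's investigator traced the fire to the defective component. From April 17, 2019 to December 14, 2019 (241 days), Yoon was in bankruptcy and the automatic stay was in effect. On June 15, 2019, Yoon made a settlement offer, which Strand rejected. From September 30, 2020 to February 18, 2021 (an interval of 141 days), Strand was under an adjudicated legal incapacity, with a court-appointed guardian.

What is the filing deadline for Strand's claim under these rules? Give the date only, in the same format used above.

March 5, 2022

Taking the later of the act (January 10, 2016) and discovery (August 16, 2018), the claim accrued on August 16, 2018.
The untolled deadline — 30 months after August 16, 2018 — is February 16, 2021.
Because the automatic bankruptcy stay ran from April 17, 2019 to December 14, 2019, the deadline is extended by 241 days to October 15, 2021.
Because the plaintiff's legal incapacity ran from September 30, 2020 to February 18, 2021, the deadline is extended by 141 days to March 5, 2022.
The other events in the timeline have no effect on the limitation period under the stated rules.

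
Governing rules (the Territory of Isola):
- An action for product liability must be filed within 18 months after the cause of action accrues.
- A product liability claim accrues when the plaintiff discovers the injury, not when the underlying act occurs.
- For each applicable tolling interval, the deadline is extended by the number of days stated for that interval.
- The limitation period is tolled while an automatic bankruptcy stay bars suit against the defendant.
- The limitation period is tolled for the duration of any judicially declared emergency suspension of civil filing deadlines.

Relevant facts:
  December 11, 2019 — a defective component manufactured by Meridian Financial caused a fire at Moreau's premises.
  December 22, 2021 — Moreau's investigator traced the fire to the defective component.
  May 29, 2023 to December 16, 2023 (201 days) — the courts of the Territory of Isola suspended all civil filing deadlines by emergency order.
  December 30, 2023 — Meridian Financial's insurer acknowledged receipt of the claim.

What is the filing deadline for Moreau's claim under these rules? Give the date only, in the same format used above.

January 9, 2024

Under the discovery rule, the claim accrued on December 22, 2021, when Moreau discovered the injury — not on the December 11, 2019 date of the underlying act.
18 months from December 22, 2021 is June 22, 2023.
Because the emergency suspension of filing deadlines ran from May 29, 2023 to December 16, 2023, the deadline is extended by 201 days to January 9, 2024.
None of the other events listed affects the running of the period under the stated rules.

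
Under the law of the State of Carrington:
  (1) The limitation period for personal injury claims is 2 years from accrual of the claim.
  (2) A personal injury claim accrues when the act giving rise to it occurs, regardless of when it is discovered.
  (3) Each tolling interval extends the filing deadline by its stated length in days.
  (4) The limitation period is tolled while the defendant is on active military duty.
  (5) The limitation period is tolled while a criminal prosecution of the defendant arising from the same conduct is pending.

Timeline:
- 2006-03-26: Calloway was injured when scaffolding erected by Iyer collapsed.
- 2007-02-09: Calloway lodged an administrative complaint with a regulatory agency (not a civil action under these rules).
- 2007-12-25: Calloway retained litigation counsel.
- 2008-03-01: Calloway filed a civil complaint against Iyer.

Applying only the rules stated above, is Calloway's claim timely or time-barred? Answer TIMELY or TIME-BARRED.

TIMELY

The limitation period began to run on 2006-03-26.
The untolled deadline — 2 years after 2006-03-26 — is 2008-03-26.
The other events in the timeline have no effect on the limitation period under the stated rules.
Filing on 2008-03-01 beat the 2008-03-26 deadline — the action is timely.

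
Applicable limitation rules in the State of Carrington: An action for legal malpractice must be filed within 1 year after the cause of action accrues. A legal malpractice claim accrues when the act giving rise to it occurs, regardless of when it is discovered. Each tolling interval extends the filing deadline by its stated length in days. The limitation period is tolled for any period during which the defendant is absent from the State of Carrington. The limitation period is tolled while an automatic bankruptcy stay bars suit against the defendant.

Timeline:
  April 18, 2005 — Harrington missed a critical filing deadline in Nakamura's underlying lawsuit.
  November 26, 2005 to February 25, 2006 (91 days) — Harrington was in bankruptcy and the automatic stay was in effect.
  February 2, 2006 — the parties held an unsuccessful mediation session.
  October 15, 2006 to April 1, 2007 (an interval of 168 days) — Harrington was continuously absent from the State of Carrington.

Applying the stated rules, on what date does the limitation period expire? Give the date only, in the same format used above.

July 18, 2006

The cause of action accrued on April 18, 2005, the date of the act.
The untolled deadline — 1 year after April 18, 2005 — is April 18, 2006.
Because the automatic bankruptcy stay ran from November 26, 2005 to February 25, 2006, the deadline is extended by 91 days to July 18, 2006.
The defendant's absence from the jurisdiction starting October 15, 2006 came too late — the period had run on July 18, 2006 — and so does not extend the deadline.
None of the other events listed affects the running of the period under the stated rules.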